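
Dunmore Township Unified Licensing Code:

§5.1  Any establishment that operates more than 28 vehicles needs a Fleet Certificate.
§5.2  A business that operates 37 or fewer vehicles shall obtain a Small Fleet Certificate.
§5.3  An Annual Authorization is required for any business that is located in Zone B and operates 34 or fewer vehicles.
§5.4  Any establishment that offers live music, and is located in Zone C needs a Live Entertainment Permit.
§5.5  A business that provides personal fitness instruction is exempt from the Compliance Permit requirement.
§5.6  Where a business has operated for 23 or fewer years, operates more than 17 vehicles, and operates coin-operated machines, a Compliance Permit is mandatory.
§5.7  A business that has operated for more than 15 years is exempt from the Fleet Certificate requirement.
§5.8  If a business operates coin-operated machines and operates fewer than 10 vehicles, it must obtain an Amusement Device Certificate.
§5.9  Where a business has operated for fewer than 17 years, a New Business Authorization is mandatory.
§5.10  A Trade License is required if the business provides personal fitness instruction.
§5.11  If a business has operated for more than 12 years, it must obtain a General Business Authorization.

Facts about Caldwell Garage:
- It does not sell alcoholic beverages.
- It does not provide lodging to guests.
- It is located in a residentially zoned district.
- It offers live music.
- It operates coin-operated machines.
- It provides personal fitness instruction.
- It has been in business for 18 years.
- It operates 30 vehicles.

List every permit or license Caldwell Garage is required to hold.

§5.1 vehicles 30 > 28 → Fleet Certificate required.
§5.2 vehicles 30 ≤ 37 → Small Fleet Certificate required.
§5.3 is located in a residentially zoned district (not: is located in Zone B); vehicles 30 ≤ 34 → Annual Authorization not required.
§5.4 offers live music; is located in a residentially zoned district (not: is located in Zone C) → Live Entertainment Permit not required.
§5.5 provides personal fitness instruction → exempt from Compliance Permit.
§5.6 years in business 18 ≤ 23; vehicles 30 > 17; operates coin-operated machines → Compliance Permit required.
§5.7 years in business 18 > 15 → exempt from Fleet Certificate.
§5.8 operates coin-operated machines; vehicles 30 ≥ 10 → Amusement Device Certificate not required.
§5.9 years in business 18 ≥ 17 → New Business Authorization not required.
§5.10 provides personal fitness instruction → Trade License required.
§5.11 years in business 18 > 12 → General Business Authorization required.

General Business Authorization, Small Fleet Certificate, Trade License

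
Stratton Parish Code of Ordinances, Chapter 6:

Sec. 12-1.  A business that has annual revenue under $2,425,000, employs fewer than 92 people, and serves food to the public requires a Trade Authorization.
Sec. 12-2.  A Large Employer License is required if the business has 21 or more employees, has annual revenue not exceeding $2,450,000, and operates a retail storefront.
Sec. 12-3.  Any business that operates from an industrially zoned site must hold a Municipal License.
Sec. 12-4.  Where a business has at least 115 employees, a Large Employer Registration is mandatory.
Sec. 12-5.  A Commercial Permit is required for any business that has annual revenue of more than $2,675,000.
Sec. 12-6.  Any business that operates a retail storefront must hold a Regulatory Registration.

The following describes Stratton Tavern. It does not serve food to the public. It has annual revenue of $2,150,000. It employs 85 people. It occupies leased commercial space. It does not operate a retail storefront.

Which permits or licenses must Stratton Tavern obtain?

Sec. 12-1. revenue $2,150,000 < $2,425,000; employees 85 < 92; does not serve food to the public → Trade Authorization not required.
Sec. 12-2. employees 85 ≥ 21; revenue $2,150,000 ≤ $2,450,000; does not operate a retail storefront → Large Employer License not required.
Sec. 12-3. occupies leased commercial space (not: operates from an industrially zoned site) → Municipal License not required.
Sec. 12-4. employees 85 < 115 → Large Employer Registration not required.
Sec. 12-5. revenue $2,150,000 ≤ $2,675,000 → Commercial Permit not required.
Sec. 12-6. does not operate a retail storefront → Regulatory Registration not required.

None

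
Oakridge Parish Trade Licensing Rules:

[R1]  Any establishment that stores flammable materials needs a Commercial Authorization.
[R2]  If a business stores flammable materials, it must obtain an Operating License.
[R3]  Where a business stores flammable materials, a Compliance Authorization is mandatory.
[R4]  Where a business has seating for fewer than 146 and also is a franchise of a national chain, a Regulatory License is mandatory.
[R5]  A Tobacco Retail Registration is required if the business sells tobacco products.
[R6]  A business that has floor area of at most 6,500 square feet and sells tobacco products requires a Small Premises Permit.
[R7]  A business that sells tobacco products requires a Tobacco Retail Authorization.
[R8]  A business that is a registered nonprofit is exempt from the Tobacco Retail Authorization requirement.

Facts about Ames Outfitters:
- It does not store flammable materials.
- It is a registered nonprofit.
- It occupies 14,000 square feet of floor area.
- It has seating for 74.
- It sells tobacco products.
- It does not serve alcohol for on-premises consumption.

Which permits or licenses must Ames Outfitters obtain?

[R1] does not store flammable materials → Commercial Authorization not required.
[R2] does not store flammable materials → Operating License not required.
[R3] does not store flammable materials → Compliance Authorization not required.
[R4] seating 74 < 146; is a registered nonprofit (not: is a franchise of a national chain) → Regulatory License not required.
[R5] sells tobacco products → Tobacco Retail Registration required.
[R6] floor area 14,000 square feet > 6,500 square feet; sells tobacco products → Small Premises Permit not required.
[R7] sells tobacco products → Tobacco Retail Authorization required.
[R8] is a registered nonprofit → exempt from Tobacco Retail Authorization.

Tobacco Retail Registration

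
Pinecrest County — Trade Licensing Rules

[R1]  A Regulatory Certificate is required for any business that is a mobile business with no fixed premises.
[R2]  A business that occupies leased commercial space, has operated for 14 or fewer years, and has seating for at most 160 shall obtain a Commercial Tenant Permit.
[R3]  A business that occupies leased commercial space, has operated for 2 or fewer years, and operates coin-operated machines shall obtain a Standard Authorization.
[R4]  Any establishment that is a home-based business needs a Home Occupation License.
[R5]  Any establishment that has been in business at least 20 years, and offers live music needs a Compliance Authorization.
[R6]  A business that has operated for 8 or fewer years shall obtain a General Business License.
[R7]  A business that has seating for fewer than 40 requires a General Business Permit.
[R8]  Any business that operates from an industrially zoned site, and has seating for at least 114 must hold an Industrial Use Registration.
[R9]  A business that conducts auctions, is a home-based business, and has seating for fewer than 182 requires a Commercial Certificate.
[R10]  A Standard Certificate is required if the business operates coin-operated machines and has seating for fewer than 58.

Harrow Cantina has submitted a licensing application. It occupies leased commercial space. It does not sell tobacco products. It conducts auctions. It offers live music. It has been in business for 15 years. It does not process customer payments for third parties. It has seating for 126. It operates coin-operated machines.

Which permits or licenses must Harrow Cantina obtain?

[R1] occupies leased commercial space (not: is a mobile business with no fixed premises) → Regulatory Certificate not required.
[R2] occupies leased commercial space; years in business 15 > 14; seating 126 ≤ 160 → Commercial Tenant Permit not required.
[R3] occupies leased commercial space; years in business 15 > 2; operates coin-operated machines → Standard Authorization not required.
[R4] occupies leased commercial space (not: is a home-based business) → Home Occupation License not required.
[R5] years in business 15 < 20; offers live music → Compliance Authorization not required.
[R6] years in business 15 > 8 → General Business License not required.
[R7] seating 126 ≥ 40 → General Business Permit not required.
[R8] occupies leased commercial space (not: operates from an industrially zoned site); seating 126 ≥ 114 → Industrial Use Registration not required.
[R9] conducts auctions; occupies leased commercial space (not: is a home-based business); seating 126 < 182 → Commercial Certificate not required.
[R10] operates coin-operated machines; seating 126 ≥ 58 → Standard Certificate not required.

None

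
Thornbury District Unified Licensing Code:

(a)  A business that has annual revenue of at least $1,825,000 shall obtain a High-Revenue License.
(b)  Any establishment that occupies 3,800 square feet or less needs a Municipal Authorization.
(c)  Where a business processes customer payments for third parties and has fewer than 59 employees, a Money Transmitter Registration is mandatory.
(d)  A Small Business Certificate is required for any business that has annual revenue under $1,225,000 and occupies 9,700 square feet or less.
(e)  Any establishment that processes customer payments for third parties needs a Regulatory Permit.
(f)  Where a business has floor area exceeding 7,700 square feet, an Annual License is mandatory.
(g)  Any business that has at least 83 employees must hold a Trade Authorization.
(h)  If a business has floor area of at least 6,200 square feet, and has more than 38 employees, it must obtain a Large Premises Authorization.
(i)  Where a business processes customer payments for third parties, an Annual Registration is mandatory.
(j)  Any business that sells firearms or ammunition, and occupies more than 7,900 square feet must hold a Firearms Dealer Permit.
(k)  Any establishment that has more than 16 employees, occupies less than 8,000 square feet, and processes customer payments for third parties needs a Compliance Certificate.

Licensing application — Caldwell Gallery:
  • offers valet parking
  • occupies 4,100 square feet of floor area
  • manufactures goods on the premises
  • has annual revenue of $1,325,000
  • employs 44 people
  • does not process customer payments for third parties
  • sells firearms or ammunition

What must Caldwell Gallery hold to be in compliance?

(a) revenue $1,325,000 < $1,825,000 → High-Revenue License not required.
(b) floor area 4,100 square feet > 3,800 square feet → Municipal Authorization not required.
(c) does not process customer payments for third parties; employees 44 < 59 → Money Transmitter Registration not required.
(d) revenue $1,325,000 ≥ $1,225,000; floor area 4,100 square feet ≤ 9,700 square feet → Small Business Certificate not required.
(e) does not process customer payments for third parties → Regulatory Permit not required.
(f) floor area 4,100 square feet ≤ 7,700 square feet → Annual License not required.
(g) employees 44 < 83 → Trade Authorization not required.
(h) floor area 4,100 square feet < 6,200 square feet; employees 44 > 38 → Large Premises Authorization not required.
(i) does not process customer payments for third parties → Annual Registration not required.
(j) sells firearms or ammunition; floor area 4,100 square feet ≤ 7,900 square feet → Firearms Dealer Permit not required.
(k) employees 44 > 16; floor area 4,100 square feet < 8,000 square feet; does not process customer payments for third parties → Compliance Certificate not required.

None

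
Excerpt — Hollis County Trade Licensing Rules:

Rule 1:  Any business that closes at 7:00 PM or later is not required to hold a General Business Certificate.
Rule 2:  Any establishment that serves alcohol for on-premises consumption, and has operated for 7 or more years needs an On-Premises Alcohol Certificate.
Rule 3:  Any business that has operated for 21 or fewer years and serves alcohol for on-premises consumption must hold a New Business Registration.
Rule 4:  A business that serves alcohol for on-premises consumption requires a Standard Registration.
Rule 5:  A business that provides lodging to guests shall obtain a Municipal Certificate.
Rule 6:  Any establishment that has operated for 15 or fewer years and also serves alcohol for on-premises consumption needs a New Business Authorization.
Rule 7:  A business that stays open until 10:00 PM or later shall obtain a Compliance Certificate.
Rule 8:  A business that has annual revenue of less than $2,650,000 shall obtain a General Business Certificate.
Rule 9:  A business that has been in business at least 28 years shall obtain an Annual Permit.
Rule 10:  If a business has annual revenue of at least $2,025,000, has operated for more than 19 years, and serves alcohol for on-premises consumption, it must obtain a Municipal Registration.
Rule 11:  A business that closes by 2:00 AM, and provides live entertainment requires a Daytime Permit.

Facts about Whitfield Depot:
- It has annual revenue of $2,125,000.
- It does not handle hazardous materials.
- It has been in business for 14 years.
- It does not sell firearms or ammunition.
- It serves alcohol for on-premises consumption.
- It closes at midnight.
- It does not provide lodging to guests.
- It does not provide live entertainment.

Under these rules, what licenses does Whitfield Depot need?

Compliance Certificate, New Business Authorization, New Business Registration, On-Premises Alcohol Certificate, Standard Registration

Rule 1: closes midnight, after 7:00 PM → exempt from General Business Certificate.
Rule 2: serves alcohol for on-premises consumption; years in business 14 ≥ 7 → On-Premises Alcohol Certificate required.
Rule 3: years in business 14 ≤ 21; serves alcohol for on-premises consumption → New Business Registration required.
Rule 4: serves alcohol for on-premises consumption → Standard Registration required.
Rule 5: does not provide lodging to guests → Municipal Certificate not required.
Rule 6: years in business 14 ≤ 15; serves alcohol for on-premises consumption → New Business Authorization required.
Rule 7: closes midnight, after 10:00 PM → Compliance Certificate required.
Rule 8: revenue $2,125,000 < $2,650,000 → General Business Certificate required.
Rule 9: years in business 14 < 28 → Annual Permit not required.
Rule 10: revenue $2,125,000 ≥ $2,025,000; years in business 14 ≤ 19; serves alcohol for on-premises consumption → Municipal Registration not required.
Rule 11: closes midnight, at/before 2:00 AM; does not provide live entertainment → Daytime Permit not required.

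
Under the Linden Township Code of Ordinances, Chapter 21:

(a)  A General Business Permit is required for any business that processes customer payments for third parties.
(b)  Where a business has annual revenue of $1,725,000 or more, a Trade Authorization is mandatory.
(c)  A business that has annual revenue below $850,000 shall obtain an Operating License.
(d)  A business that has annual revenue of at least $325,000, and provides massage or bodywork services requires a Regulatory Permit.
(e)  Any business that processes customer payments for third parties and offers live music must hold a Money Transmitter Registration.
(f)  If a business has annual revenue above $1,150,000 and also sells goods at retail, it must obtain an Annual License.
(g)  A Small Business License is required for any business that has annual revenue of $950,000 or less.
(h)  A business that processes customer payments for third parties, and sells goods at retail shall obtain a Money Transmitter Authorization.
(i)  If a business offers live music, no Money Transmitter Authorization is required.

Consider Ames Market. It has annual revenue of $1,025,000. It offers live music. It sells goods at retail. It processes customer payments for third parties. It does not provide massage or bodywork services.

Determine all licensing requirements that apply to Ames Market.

(a) processes customer payments for third parties → General Business Permit required.
(b) revenue $1,025,000 < $1,725,000 → Trade Authorization not required.
(c) revenue $1,025,000 ≥ $850,000 → Operating License not required.
(d) revenue $1,025,000 ≥ $325,000; does not provide massage or bodywork services → Regulatory Permit not required.
(e) processes customer payments for third parties; offers live music → Money Transmitter Registration required.
(f) revenue $1,025,000 ≤ $1,150,000; sells goods at retail → Annual License not required.
(g) revenue $1,025,000 > $950,000 → Small Business License not required.
(h) processes customer payments for third parties; sells goods at retail → Money Transmitter Authorization required.
(i) offers live music → exempt from Money Transmitter Authorization.

General Business Permit, Money Transmitter Registration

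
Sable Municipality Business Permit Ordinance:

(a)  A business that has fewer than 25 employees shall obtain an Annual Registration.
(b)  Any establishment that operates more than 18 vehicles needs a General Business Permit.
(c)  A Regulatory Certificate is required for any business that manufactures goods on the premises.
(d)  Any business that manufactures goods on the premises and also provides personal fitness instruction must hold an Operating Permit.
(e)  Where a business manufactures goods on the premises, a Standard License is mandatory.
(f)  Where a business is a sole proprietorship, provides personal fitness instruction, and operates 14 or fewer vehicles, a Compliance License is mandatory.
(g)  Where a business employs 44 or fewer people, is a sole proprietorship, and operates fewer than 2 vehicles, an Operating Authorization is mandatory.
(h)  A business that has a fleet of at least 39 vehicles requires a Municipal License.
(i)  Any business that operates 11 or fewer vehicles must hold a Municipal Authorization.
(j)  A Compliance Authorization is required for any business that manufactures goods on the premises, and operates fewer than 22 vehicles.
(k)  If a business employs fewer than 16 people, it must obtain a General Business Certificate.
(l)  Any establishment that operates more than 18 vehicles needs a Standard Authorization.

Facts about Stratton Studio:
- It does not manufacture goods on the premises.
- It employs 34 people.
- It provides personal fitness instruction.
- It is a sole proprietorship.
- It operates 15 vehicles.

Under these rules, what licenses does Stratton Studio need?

None

(a) employees 34 ≥ 25 → Annual Registration not required.
(b) vehicles 15 ≤ 18 → General Business Permit not required.
(c) does not manufacture goods on the premises → Regulatory Certificate not required.
(d) does not manufacture goods on the premises; provides personal fitness instruction → Operating Permit not required.
(e) does not manufacture goods on the premises → Standard License not required.
(f) is a sole proprietorship; provides personal fitness instruction; vehicles 15 > 14 → Compliance License not required.
(g) employees 34 ≤ 44; is a sole proprietorship; vehicles 15 ≥ 2 → Operating Authorization not required.
(h) vehicles 15 < 39 → Municipal License not required.
(i) vehicles 15 > 11 → Municipal Authorization not required.
(j) does not manufacture goods on the premises; vehicles 15 < 22 → Compliance Authorization not required.
(k) employees 34 ≥ 16 → General Business Certificate not required.
(l) vehicles 15 ≤ 18 → Standard Authorization not required.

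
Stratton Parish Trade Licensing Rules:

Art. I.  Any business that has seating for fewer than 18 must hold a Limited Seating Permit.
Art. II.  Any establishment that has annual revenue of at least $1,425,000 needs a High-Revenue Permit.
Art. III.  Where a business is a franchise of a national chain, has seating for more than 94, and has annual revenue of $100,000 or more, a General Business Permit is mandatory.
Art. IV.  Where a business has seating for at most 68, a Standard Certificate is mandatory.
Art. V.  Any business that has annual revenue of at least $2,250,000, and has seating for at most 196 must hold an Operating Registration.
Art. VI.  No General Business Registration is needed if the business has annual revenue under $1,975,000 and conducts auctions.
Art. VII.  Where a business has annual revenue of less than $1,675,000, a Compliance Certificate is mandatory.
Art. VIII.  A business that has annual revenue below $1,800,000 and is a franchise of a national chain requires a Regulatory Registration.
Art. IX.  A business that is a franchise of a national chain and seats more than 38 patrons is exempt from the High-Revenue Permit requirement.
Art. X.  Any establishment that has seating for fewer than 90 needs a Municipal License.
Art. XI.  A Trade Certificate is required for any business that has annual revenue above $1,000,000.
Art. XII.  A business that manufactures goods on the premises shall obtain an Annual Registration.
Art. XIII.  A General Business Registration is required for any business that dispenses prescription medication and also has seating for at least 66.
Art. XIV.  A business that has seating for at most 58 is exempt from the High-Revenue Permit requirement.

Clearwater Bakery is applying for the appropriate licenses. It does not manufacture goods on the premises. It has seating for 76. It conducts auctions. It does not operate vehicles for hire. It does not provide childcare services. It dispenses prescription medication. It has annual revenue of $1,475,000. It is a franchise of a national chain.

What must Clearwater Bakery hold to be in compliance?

Compliance Certificate, Municipal License, Regulatory Registration, Trade Certificate

Art. I. seating 76 ≥ 18 → Limited Seating Permit not required.
Art. II. revenue $1,475,000 ≥ $1,425,000 → High-Revenue Permit required.
Art. III. is a franchise of a national chain; seating 76 ≤ 94; revenue $1,475,000 ≥ $100,000 → General Business Permit not required.
Art. IV. seating 76 > 68 → Standard Certificate not required.
Art. V. revenue $1,475,000 < $2,250,000; seating 76 ≤ 196 → Operating Registration not required.
Art. VI. revenue $1,475,000 < $1,975,000; conducts auctions → exempt from General Business Registration.
Art. VII. revenue $1,475,000 < $1,675,000 → Compliance Certificate required.
Art. VIII. revenue $1,475,000 < $1,800,000; is a franchise of a national chain → Regulatory Registration required.
Art. IX. is a franchise of a national chain; seating 76 > 38 → exempt from High-Revenue Permit.
Art. X. seating 76 < 90 → Municipal License required.
Art. XI. revenue $1,475,000 > $1,000,000 → Trade Certificate required.
Art. XII. does not manufacture goods on the premises → Annual Registration not required.
Art. XIII. dispenses prescription medication; seating 76 ≥ 66 → General Business Registration required.
Art. XIV. seating 76 > 58 → High-Revenue Permit exemption does not apply.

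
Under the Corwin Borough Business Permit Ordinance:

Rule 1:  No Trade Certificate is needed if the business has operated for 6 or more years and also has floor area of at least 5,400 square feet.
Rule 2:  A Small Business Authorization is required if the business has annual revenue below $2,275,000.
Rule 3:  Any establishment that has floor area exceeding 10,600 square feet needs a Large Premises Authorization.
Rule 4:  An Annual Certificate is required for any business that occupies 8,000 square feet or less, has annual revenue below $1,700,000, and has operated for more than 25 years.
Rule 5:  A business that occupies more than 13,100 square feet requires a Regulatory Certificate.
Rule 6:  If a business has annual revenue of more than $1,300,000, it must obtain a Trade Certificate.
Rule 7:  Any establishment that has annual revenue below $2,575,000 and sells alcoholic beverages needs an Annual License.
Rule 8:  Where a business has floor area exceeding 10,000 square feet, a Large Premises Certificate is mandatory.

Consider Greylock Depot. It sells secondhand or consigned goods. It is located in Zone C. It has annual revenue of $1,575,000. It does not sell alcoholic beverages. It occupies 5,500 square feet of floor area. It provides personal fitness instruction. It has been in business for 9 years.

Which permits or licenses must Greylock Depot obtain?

Rule 1: years in business 9 ≥ 6; floor area 5,500 square feet ≥ 5,400 square feet → exempt from Trade Certificate.
Rule 2: revenue $1,575,000 < $2,275,000 → Small Business Authorization required.
Rule 3: floor area 5,500 square feet ≤ 10,600 square feet → Large Premises Authorization not required.
Rule 4: floor area 5,500 square feet ≤ 8,000 square feet; revenue $1,575,000 < $1,700,000; years in business 9 ≤ 25 → Annual Certificate not required.
Rule 5: floor area 5,500 square feet ≤ 13,100 square feet → Regulatory Certificate not required.
Rule 6: revenue $1,575,000 > $1,300,000 → Trade Certificate required.
Rule 7: revenue $1,575,000 < $2,575,000; does not sell alcoholic beverages → Annual License not required.
Rule 8: floor area 5,500 square feet ≤ 10,000 square feet → Large Premises Certificate not required.

Small Business Authorization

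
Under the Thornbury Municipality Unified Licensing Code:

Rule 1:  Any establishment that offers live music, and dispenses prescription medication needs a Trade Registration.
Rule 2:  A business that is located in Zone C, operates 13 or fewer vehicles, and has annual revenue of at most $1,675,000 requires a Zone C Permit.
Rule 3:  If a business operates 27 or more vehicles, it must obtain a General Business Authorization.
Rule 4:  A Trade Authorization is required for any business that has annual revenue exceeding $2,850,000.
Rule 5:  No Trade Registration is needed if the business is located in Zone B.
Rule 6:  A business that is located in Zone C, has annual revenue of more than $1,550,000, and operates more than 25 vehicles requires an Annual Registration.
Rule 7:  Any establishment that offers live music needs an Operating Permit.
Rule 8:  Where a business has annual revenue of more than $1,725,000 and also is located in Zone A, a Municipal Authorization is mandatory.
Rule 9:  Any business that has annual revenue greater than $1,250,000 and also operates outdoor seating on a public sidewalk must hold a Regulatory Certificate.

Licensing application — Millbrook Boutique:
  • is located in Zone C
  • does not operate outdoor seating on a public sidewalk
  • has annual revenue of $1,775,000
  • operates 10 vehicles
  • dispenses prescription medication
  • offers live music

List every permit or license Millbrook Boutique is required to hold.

Rule 1: offers live music; dispenses prescription medication → Trade Registration required.
Rule 2: is located in Zone C; vehicles 10 ≤ 13; revenue $1,775,000 > $1,675,000 → Zone C Permit not required.
Rule 3: vehicles 10 < 27 → General Business Authorization not required.
Rule 4: revenue $1,775,000 ≤ $2,850,000 → Trade Authorization not required.
Rule 5: is located in Zone C (not: is located in Zone B) → Trade Registration exemption does not apply.
Rule 6: is located in Zone C; revenue $1,775,000 > $1,550,000; vehicles 10 ≤ 25 → Annual Registration not required.
Rule 7: offers live music → Operating Permit required.
Rule 8: revenue $1,775,000 > $1,725,000; is located in Zone C (not: is located in Zone A) → Municipal Authorization not required.
Rule 9: revenue $1,775,000 > $1,250,000; does not operate outdoor seating on a public sidewalk → Regulatory Certificate not required.

Operating Permit, Trade Registration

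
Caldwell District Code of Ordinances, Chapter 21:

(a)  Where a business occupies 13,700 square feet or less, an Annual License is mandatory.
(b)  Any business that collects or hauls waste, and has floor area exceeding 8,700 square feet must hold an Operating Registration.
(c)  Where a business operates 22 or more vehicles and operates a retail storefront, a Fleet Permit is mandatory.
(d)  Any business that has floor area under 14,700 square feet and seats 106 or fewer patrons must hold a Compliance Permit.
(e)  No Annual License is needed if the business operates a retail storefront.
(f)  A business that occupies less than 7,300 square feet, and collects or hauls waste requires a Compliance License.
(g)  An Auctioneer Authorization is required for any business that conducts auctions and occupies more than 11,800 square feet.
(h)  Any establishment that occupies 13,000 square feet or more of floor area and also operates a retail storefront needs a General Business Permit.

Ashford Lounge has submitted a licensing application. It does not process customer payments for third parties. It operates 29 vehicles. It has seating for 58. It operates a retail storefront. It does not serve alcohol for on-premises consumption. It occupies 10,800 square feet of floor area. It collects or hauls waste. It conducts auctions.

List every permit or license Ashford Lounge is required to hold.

Compliance Permit, Fleet Permit, Operating Registration

(a) floor area 10,800 square feet ≤ 13,700 square feet → Annual License required.
(b) collects or hauls waste; floor area 10,800 square feet > 8,700 square feet → Operating Registration required.
(c) vehicles 29 ≥ 22; operates a retail storefront → Fleet Permit required.
(d) floor area 10,800 square feet < 14,700 square feet; seating 58 ≤ 106 → Compliance Permit required.
(e) operates a retail storefront → exempt from Annual License.
(f) floor area 10,800 square feet ≥ 7,300 square feet; collects or hauls waste → Compliance License not required.
(g) conducts auctions; floor area 10,800 square feet ≤ 11,800 square feet → Auctioneer Authorization not required.
(h) floor area 10,800 square feet < 13,000 square feet; operates a retail storefront → General Business Permit not required.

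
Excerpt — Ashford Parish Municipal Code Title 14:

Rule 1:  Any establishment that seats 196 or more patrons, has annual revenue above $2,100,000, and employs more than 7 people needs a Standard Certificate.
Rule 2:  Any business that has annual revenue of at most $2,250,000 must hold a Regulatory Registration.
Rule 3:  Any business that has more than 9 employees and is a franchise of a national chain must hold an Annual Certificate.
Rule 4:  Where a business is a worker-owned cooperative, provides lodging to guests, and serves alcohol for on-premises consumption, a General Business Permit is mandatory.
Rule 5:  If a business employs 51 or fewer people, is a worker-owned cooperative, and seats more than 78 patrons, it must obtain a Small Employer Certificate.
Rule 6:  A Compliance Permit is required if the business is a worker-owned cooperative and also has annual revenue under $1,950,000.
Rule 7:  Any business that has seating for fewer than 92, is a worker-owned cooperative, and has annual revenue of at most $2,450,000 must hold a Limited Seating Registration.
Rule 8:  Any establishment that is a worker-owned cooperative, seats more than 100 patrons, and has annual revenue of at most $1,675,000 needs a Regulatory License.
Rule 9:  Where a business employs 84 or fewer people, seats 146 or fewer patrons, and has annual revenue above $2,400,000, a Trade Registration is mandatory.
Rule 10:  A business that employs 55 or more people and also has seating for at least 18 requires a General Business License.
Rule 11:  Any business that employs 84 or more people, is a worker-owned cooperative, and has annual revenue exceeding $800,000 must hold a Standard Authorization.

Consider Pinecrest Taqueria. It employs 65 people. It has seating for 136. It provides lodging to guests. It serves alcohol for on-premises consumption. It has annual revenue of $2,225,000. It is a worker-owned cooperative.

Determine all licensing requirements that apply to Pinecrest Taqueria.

Rule 1: seating 136 < 196; revenue $2,225,000 > $2,100,000; employees 65 > 7 → Standard Certificate not required.
Rule 2: revenue $2,225,000 ≤ $2,250,000 → Regulatory Registration required.
Rule 3: employees 65 > 9; is a worker-owned cooperative (not: is a franchise of a national chain) → Annual Certificate not required.
Rule 4: is a worker-owned cooperative; provides lodging to guests; serves alcohol for on-premises consumption → General Business Permit required.
Rule 5: employees 65 > 51; is a worker-owned cooperative; seating 136 > 78 → Small Employer Certificate not required.
Rule 6: is a worker-owned cooperative; revenue $2,225,000 ≥ $1,950,000 → Compliance Permit not required.
Rule 7: seating 136 ≥ 92; is a worker-owned cooperative; revenue $2,225,000 ≤ $2,450,000 → Limited Seating Registration not required.
Rule 8: is a worker-owned cooperative; seating 136 > 100; revenue $2,225,000 > $1,675,000 → Regulatory License not required.
Rule 9: employees 65 ≤ 84; seating 136 ≤ 146; revenue $2,225,000 ≤ $2,400,000 → Trade Registration not required.
Rule 10: employees 65 ≥ 55; seating 136 ≥ 18 → General Business License required.
Rule 11: employees 65 < 84; is a worker-owned cooperative; revenue $2,225,000 > $800,000 → Standard Authorization not required.

General Business License, General Business Permit, Regulatory Registration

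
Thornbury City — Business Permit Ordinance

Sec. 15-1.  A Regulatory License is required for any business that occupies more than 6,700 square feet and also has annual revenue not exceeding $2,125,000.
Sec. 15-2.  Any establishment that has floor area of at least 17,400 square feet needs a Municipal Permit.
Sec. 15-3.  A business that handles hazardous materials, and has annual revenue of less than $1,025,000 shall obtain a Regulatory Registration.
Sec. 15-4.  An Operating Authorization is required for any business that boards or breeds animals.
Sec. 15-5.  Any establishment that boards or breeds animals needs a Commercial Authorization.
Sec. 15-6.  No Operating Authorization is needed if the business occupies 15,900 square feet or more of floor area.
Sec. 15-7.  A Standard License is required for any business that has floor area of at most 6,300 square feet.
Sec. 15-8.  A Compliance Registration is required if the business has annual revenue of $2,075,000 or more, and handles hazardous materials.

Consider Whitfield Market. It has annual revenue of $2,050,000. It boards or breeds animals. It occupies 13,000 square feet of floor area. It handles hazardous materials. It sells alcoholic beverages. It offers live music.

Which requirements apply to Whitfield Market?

Sec. 15-1. floor area 13,000 square feet > 6,700 square feet; revenue $2,050,000 ≤ $2,125,000 → Regulatory License required.
Sec. 15-2. floor area 13,000 square feet < 17,400 square feet → Municipal Permit not required.
Sec. 15-3. handles hazardous materials; revenue $2,050,000 ≥ $1,025,000 → Regulatory Registration not required.
Sec. 15-4. boards or breeds animals → Operating Authorization required.
Sec. 15-5. boards or breeds animals → Commercial Authorization required.
Sec. 15-6. floor area 13,000 square feet < 15,900 square feet → Operating Authorization exemption does not apply.
Sec. 15-7. floor area 13,000 square feet > 6,300 square feet → Standard License not required.
Sec. 15-8. revenue $2,050,000 < $2,075,000; handles hazardous materials → Compliance Registration not required.

Commercial Authorization, Operating Authorization, Regulatory License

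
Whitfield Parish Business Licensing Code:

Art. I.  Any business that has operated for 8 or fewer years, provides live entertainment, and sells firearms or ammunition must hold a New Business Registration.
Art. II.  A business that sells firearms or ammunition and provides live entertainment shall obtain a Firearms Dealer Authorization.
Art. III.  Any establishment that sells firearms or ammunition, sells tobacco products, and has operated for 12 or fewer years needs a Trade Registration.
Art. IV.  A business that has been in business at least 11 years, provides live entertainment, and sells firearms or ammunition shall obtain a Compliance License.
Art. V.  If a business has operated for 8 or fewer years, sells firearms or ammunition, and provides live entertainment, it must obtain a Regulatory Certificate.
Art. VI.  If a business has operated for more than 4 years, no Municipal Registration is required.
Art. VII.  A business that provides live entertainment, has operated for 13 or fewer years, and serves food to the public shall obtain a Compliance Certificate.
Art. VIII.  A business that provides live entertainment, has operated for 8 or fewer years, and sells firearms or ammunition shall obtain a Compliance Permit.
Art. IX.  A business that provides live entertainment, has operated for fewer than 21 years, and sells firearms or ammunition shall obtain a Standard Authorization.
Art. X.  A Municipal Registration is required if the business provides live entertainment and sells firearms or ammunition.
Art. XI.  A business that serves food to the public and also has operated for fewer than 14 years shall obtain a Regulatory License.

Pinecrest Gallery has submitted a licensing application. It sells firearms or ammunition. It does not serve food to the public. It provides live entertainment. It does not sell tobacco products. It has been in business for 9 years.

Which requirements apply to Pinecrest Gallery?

Firearms Dealer Authorization, Standard Authorization

Art. I. years in business 9 > 8; provides live entertainment; sells firearms or ammunition → New Business Registration not required.
Art. II. sells firearms or ammunition; provides live entertainment → Firearms Dealer Authorization required.
Art. III. sells firearms or ammunition; does not sell tobacco products; years in business 9 ≤ 12 → Trade Registration not required.
Art. IV. years in business 9 < 11; provides live entertainment; sells firearms or ammunition → Compliance License not required.
Art. V. years in business 9 > 8; sells firearms or ammunition; provides live entertainment → Regulatory Certificate not required.
Art. VI. years in business 9 > 4 → exempt from Municipal Registration.
Art. VII. provides live entertainment; years in business 9 ≤ 13; does not serve food to the public → Compliance Certificate not required.
Art. VIII. provides live entertainment; years in business 9 > 8; sells firearms or ammunition → Compliance Permit not required.
Art. IX. provides live entertainment; years in business 9 < 21; sells firearms or ammunition → Standard Authorization required.
Art. X. provides live entertainment; sells firearms or ammunition → Municipal Registration required.
Art. XI. does not serve food to the public; years in business 9 < 14 → Regulatory License not required.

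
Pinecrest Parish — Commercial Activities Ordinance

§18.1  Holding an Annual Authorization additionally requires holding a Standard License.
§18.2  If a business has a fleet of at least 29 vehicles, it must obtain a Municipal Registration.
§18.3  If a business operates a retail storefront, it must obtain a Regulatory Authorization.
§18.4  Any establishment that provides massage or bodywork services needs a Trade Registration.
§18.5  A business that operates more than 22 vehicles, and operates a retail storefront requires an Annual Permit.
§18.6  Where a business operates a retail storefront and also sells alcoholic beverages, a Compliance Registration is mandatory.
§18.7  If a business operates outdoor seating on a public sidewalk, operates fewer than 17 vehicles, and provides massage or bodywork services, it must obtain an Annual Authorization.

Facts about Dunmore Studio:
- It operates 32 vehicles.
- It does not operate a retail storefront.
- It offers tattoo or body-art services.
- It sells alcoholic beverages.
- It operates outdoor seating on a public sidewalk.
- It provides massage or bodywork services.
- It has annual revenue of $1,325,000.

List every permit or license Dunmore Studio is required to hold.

Municipal Registration, Trade Registration

§18.1 Annual Authorization is not required → no effect.
§18.2 vehicles 32 ≥ 29 → Municipal Registration required.
§18.3 does not operate a retail storefront → Regulatory Authorization not required.
§18.4 provides massage or bodywork services → Trade Registration required.
§18.5 vehicles 32 > 22; does not operate a retail storefront → Annual Permit not required.
§18.6 does not operate a retail storefront; sells alcoholic beverages → Compliance Registration not required.
§18.7 operates outdoor seating on a public sidewalk; vehicles 32 ≥ 17; provides massage or bodywork services → Annual Authorization not required.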